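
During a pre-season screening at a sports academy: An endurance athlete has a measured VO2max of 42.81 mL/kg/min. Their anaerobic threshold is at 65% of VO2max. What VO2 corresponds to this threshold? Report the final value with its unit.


Anaerobic threshold VO2 = VO2max * 65%
= 42.81 * 0.65
= 27.83 mL/kg/min

27.83 mL/kg/min


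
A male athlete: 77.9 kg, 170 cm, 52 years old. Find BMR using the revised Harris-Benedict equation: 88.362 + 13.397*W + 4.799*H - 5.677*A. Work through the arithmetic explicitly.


Intercept = 88.362
Weight contribution = 13.397 * 77.9 = 1043.6263
Height contribution = 4.799 * 170 = 815.83
Age contribution = 5.677 * 52 = 295.204
BMR = 88.362 + 1043.6263 + 815.83 - 295.204
= 1652.61 kcal/day

1652.61 kcal/day


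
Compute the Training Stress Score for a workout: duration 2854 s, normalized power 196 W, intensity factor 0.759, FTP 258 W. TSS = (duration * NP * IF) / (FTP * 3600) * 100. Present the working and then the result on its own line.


Product = 2854 * 196 * 0.759 = 424572.456
Base = 258 * 3600 = 928800
TSS = 424572.456 / 928800 * 100 = 45.71

45.71 TSS


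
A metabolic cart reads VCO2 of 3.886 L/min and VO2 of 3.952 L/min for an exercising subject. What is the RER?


RER = VCO2 / VO2 = 3.886 / 3.952 = 0.9833

0.9833


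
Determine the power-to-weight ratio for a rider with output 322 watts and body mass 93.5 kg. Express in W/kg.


P/W = 322 / 93.5 = 3.444 W/kg

3.444 W/kg


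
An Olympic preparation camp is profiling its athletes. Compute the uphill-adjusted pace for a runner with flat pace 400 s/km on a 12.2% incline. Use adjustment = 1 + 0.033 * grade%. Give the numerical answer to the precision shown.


Adjustment factor = 1 + 0.033 * 12.2 = 1.4026
Grade-adjusted pace = 400 * 1.4026 = 561.04 s/km

561.04 s/km


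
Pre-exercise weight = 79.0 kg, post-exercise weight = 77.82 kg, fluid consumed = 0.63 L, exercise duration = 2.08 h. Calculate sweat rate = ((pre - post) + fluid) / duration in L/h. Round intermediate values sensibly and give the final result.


Weight loss = 79.0 - 77.82 = 1.18 kg (approx L)
Total sweat = 1.18 + 0.63 = 1.81 L
Sweat rate = 1.81 / 2.08 = 0.87 L/h

0.87 L/h


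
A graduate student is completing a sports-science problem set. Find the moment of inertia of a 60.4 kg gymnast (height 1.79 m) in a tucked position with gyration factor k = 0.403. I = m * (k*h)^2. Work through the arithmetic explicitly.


Radius of gyration = 0.403 * 1.79 = 0.72137 m
I = 60.4 * 0.72137^2
= 60.4 * 0.520375
= 31.431 kg*m^2

31.431 kg*m^2


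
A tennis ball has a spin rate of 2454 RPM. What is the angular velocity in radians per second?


Convert RPM to rad/s: multiply by 2*pi and divide by 60
omega = 2454 * 2 * pi / 60
= 256.982 rad/s

256.982 rad/s


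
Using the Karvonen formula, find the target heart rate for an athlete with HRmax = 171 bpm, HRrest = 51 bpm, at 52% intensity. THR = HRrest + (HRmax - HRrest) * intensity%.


HRR = 171 - 51 = 120
THR = 51 + 120 * 0.52
= 51 + 62.4
= 113.4 bpm

113.4 bpm


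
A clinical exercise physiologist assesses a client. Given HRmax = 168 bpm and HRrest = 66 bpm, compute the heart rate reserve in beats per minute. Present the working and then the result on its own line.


Heart rate reserve = maximum HR minus resting HR
HRR = 168 - 66 = 102 bpm

102 bpm


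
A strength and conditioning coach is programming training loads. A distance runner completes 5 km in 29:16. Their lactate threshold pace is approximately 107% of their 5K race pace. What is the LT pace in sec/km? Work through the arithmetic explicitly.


Convert to seconds: 29 min 16 s = 1756 s
Pace per km = 1756 / 5 = 351.2 s/km
LT pace = 351.2 * 1.07 = 375.78 s/km

375.78 s/km


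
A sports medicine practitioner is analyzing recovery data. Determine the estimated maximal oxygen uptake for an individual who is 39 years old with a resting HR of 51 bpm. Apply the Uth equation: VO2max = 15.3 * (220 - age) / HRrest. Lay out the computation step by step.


HRmax = 220 - 39 = 181
VO2max = 15.3 * (181 / 51)
= 15.3 * 3.549
= 54.3 mL/kg/min

54.3 mL/kg/min


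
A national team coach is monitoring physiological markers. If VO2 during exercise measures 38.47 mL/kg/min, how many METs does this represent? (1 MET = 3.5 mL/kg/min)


METs = VO2 / 3.5 = 38.47 / 3.5 = 10.99

10.99 METs


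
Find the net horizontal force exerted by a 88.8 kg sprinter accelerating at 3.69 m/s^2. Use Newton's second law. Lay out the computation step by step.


Newton's second law: F = m * a
F = 88.8 * 3.69 = 327.67 N

327.67 N


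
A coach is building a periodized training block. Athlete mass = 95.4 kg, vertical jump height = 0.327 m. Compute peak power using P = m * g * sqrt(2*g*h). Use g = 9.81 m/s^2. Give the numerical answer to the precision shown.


sqrt(2 * 9.81 * 0.327) = sqrt(6.41574) = 2.532931 m/s
P = 95.4 * 9.81 * 2.532931
= 2370.5 W

2370.5 W


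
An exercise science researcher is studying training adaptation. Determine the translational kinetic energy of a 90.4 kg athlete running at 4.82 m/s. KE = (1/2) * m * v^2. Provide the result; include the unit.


KE = 0.5 * m * v^2
= 0.5 * 90.4 * 4.82^2
= 0.5 * 90.4 * 23.2324
= 1050.1 J

1050.1 J


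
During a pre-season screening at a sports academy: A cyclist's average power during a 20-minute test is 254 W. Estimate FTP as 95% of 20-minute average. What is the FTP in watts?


FTP = 20-min power * 0.95
= 254 * 0.95
= 241.3 W

241.3 W


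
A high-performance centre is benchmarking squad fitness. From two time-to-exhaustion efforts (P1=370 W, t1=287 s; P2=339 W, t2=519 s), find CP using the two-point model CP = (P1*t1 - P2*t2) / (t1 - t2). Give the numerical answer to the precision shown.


Work in trial 1 = 106190 J
Work in trial 2 = 175941 J
Delta work = -69751 J
Delta time = -232 s
CP = -69751 / -232 = 300.65 W

300.65 W


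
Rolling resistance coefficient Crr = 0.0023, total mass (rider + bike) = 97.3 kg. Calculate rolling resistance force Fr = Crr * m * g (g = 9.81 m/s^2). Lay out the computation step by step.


Fr = Crr * m * g
= 0.0023 * 97.3 * 9.81
= 2.195 N

2.195 N


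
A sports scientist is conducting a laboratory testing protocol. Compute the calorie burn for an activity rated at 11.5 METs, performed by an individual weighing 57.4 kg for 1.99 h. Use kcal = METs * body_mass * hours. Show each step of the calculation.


Product of METs and mass = 11.5 * 57.4 = 660.1
Total kcal = 660.1 * 1.99 = 1313.6 kcal

1313.6 kcal


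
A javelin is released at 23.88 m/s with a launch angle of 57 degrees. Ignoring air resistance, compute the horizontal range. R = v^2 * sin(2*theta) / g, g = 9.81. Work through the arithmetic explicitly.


Launch speed squared = 570.2544
sin(2 * 57 deg) = 0.913545
Range = 570.2544 * 0.913545 / 9.81
= 53.104 m

53.104 m


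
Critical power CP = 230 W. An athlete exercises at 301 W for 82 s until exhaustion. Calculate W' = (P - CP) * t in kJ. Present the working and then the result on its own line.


P - CP = 301 - 230 = 71 W
W' = 71 * 82 = 5822 J
= 5822 / 1000 = 5.822 kJ

5.822 kJ


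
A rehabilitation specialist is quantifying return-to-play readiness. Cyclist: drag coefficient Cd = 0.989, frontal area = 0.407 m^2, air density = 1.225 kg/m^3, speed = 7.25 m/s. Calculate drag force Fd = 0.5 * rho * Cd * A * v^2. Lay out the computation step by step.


v^2 = 7.25^2 = 52.5625
Fd = 0.5 * 1.225 * 0.989 * 0.407 * 52.5625
= 12.959 N

12.959 N


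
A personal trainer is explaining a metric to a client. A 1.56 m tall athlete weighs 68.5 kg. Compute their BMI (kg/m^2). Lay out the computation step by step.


height^2 = 2.4336 m^2
BMI = 68.5 / 2.4336 = 28.15 kg/m^2

28.15 kg/m^2


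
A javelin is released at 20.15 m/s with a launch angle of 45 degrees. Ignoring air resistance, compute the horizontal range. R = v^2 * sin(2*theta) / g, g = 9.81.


Launch speed squared = 406.0225
sin(2 * 45 deg) = 1.0
Range = 406.0225 * 1.0 / 9.81
= 41.389 m

41.389 m


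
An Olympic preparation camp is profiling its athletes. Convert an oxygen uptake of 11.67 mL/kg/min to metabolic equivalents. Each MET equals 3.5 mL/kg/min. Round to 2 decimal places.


One MET = 3.5 mL/kg/min
Number of METs = 11.67 / 3.5
= 3.33 METs

3.33 METs


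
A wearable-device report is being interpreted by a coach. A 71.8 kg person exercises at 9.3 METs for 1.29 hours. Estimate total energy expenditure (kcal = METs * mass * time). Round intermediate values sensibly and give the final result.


Energy = METs * mass(kg) * time(h)
= 9.3 * 71.8 * 1.29
= 861.38 kcal

861.38 kcal


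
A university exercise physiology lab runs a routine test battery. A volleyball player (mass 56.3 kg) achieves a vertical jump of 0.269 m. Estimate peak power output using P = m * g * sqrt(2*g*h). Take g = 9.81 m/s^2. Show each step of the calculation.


2 * g * h = 2 * 9.81 * 0.269 = 5.27778
sqrt(5.27778) = 2.297342 m/s
P = 56.3 * 9.81 * 2.297342 = 1268.83 W

1268.83 W


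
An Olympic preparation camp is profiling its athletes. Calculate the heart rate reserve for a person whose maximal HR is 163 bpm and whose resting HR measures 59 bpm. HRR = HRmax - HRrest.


HRmax = 163 bpm
HRrest = 59 bpm
HRR = 163 - 59 = 104 bpm

104 bpm


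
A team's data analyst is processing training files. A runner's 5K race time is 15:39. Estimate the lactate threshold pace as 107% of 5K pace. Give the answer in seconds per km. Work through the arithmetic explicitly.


Total race time = 15*60 + 39 = 939 seconds
5K pace = 939 / 5 = 187.8 sec/km
LT pace = 187.8 * 1.07 = 200.95 sec/km

200.95 s/km


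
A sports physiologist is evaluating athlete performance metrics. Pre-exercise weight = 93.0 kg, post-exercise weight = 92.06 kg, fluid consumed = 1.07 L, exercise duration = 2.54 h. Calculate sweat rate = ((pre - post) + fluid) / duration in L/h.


Weight loss = 93.0 - 92.06 = 0.94 kg (approx L)
Total sweat = 0.94 + 1.07 = 2.01 L
Sweat rate = 2.01 / 2.54 = 0.791 L/h

0.791 L/h


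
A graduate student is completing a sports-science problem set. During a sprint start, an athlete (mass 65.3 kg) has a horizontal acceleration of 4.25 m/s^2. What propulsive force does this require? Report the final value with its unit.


Propulsive force = mass * acceleration
= 65.3 kg * 4.25 m/s^2
= 277.53 N

277.53 N


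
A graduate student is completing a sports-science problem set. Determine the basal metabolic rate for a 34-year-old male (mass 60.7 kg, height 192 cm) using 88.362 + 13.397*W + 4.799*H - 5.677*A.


BMR = 88.362 + 13.397*60.7 + 4.799*192 - 5.677*34
= 1629.95 kcal/day

1629.95 kcal/day


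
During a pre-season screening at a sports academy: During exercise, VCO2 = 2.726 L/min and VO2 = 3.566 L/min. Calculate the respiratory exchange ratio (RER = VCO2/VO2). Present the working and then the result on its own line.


RER = VCO2 / VO2
= 2.726 / 3.566
= 0.7644

0.7644


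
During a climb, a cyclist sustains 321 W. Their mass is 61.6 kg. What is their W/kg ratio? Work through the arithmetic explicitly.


Power-to-weight = 321 W / 61.6 kg
= 5.211 W/kg

5.211 W/kg


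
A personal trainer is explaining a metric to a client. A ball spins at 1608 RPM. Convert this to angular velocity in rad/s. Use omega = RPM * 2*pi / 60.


omega = 1608 * 2 * pi / 60
= 1608 * 6.28318531 / 60
= 10103.362 / 60
= 168.389 rad/s

168.389 rad/s


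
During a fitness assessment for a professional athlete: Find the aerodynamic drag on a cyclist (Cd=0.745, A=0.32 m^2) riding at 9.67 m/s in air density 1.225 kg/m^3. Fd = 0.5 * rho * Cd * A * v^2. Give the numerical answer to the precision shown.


Fd = 0.5 * 1.225 * 0.745 * 0.32 * 9.67^2
= 0.5 * 1.225 * 0.745 * 0.32 * 93.5089
= 13.654 N

13.654 N


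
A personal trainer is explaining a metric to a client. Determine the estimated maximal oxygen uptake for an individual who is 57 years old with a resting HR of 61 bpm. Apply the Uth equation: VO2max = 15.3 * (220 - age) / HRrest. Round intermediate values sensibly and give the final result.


HRmax = 220 - 57 = 163
VO2max = 15.3 * (163 / 61)
= 15.3 * 2.6721
= 40.88 mL/kg/min

40.88 mL/kg/min


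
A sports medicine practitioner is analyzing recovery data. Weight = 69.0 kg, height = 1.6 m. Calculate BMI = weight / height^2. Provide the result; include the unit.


height^2 = 1.6^2 = 2.56
BMI = 69.0 / 2.56 = 26.95 kg/m^2

26.95 kg/m^2


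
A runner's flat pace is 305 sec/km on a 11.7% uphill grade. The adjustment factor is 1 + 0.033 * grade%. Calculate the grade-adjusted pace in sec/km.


Factor = 1 + 0.033 * 11.7 = 1.3861
Adjusted pace = 305 * 1.3861
= 422.76 sec/km

422.76 s/km


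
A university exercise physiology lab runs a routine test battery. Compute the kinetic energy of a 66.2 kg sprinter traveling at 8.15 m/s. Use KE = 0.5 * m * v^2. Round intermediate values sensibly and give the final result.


Velocity squared = 66.4225
KE = 0.5 * 66.2 * 66.4225 = 2198.58 J

2198.58 J


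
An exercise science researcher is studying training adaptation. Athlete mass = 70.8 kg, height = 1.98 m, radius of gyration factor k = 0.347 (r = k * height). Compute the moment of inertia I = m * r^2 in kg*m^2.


r = k * height = 0.347 * 1.98 = 0.68706 m
r^2 = 0.68706^2 = 0.472051
I = 70.8 * 0.472051 = 33.421 kg*m^2

33.421 kg*m^2


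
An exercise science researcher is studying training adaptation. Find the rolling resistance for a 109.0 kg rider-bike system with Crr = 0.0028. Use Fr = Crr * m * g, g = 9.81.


m * g = 109.0 * 9.81 = 1069.29 N
Fr = 0.0028 * 1069.29 = 2.994 N

2.994 N


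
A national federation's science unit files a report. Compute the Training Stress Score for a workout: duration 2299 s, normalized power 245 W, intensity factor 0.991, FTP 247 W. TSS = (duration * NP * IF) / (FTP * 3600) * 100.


Product = 2299 * 245 * 0.991 = 558185.705
Base = 247 * 3600 = 889200
TSS = 558185.705 / 889200 * 100 = 62.77

62.77 TSS


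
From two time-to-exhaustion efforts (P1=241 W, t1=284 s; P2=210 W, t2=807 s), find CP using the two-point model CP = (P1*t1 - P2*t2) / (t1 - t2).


Work in trial 1 = 68444 J
Work in trial 2 = 169470 J
Delta work = -101026 J
Delta time = -523 s
CP = -101026 / -523 = 193.17 W

193.17 W


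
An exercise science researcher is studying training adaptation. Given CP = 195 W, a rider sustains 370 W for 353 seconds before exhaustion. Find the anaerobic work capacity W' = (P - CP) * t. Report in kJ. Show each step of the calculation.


Excess power = 370 - 195 = 175 W
Work above CP = 175 * 353 = 61775 J
W' = 61.775 kJ

61.775 kJ


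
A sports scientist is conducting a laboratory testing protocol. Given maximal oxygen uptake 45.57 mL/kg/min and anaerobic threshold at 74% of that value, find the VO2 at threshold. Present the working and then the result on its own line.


Percentage as decimal = 0.74
VO2 at AT = 45.57 * 0.74 = 33.72 mL/kg/min

33.72 mL/kg/min


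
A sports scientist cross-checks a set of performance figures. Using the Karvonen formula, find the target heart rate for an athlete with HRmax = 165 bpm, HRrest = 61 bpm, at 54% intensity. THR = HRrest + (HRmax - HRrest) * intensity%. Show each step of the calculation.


HRR = 165 - 61 = 104
THR = 61 + 104 * 0.54
= 61 + 56.16
= 117.16 bpm

117.16 bpm


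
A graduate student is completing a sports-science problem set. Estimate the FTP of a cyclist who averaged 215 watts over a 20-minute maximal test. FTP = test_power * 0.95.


FTP = 215 * 0.95 = 204.25 W

204.25 W


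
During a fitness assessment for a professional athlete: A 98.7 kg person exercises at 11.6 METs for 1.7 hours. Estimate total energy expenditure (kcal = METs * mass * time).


Energy = METs * mass(kg) * time(h)
= 11.6 * 98.7 * 1.7
= 1946.36 kcal

1946.36 kcal


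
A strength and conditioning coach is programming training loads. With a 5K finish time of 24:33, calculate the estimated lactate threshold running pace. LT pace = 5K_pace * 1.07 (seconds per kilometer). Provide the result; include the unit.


Race duration = 1473 s for 5 km
Average pace = 1473 / 5 = 294.6 s/km
LT pace = 294.6 * 1.07
= 315.22 s/km

315.22 s/km


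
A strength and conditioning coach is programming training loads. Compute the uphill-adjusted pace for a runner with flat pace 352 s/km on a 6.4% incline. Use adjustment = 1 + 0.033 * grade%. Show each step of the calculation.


Adjustment factor = 1 + 0.033 * 6.4 = 1.2112
Grade-adjusted pace = 352 * 1.2112 = 426.34 s/km

426.34 s/km


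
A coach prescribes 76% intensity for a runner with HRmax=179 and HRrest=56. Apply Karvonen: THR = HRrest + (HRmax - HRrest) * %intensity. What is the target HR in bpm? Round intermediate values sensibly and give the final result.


Heart rate reserve = 179 - 56 = 123
Intensity fraction = 76 / 100 = 0.76
THR = 56 + 123 * 0.76 = 149.48 bpm

149.48 bpm


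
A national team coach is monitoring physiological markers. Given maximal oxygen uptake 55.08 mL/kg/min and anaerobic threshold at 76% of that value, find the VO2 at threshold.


Percentage as decimal = 0.76
VO2 at AT = 55.08 * 0.76 = 41.86 mL/kg/min

41.86 mL/kg/min


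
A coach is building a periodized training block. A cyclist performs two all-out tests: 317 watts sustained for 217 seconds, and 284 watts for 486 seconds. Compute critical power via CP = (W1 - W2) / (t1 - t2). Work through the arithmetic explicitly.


W1 = P1 * t1 = 317 * 217 = 68789 J
W2 = P2 * t2 = 284 * 486 = 138024 J
CP = (68789 - 138024) / (217 - 486)
= 257.38 W

257.38 W


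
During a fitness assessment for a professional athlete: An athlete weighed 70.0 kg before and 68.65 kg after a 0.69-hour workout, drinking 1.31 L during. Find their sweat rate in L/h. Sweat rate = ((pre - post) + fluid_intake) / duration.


Body mass change = 1.35 kg
Total sweat loss = 1.35 + 1.31 = 2.66 L
Rate = 2.66 / 0.69 = 3.855 L/h

3.855 L/h


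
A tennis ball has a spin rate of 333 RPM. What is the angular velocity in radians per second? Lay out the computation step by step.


Convert RPM to rad/s: multiply by 2*pi and divide by 60
omega = 333 * 2 * pi / 60
= 34.872 rad/s

34.872 rad/s


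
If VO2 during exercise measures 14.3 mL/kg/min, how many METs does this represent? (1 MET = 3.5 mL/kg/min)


METs = VO2 / 3.5 = 14.3 / 3.5 = 4.09

4.09 METs


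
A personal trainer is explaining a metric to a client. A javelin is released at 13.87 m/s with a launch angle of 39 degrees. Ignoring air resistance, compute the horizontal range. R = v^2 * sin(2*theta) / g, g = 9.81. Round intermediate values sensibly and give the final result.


Launch speed squared = 192.3769
sin(2 * 39 deg) = 0.978148
Range = 192.3769 * 0.978148 / 9.81
= 19.182 m

19.182 m


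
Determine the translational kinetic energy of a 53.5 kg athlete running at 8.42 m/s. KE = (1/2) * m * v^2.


KE = 0.5 * m * v^2
= 0.5 * 53.5 * 8.42^2
= 0.5 * 53.5 * 70.8964
= 1896.48 J

1896.48 J


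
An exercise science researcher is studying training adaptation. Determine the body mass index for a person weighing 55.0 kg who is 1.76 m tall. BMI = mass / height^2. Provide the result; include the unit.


BMI = mass / height^2
= 55.0 / 1.76^2
= 55.0 / 3.0976
= 17.76 kg/m^2

17.76 kg/m^2


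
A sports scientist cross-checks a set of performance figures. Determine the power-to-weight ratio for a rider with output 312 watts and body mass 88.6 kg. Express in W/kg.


P/W = 312 / 88.6 = 3.521 W/kg

3.521 W/kg


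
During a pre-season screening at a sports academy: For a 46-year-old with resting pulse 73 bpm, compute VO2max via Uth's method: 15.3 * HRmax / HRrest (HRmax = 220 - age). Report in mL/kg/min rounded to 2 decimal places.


Step 1: HRmax = 220 - 46 = 174 bpm
Step 2: Ratio = 174 / 73 = 2.3836
Step 3: VO2max = 15.3 * 2.3836 = 36.47 mL/kg/min

36.47 mL/kg/min


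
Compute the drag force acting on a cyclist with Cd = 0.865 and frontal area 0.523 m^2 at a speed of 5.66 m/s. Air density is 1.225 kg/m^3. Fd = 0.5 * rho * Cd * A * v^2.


Step 1: v^2 = 32.0356
Step 2: Fd = 0.5 * 1.225 * 0.865 * 0.523 * 32.0356
= 8.877 N

8.877 N


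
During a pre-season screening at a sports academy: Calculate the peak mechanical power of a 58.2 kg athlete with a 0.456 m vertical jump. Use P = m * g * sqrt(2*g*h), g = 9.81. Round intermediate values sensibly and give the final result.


First, sqrt(2gh) = sqrt(2 * 9.81 * 0.456)
= sqrt(8.94672) = 2.991107 m/s
Power = 58.2 * 9.81 * 2.991107 = 1707.75 W

1707.75 W


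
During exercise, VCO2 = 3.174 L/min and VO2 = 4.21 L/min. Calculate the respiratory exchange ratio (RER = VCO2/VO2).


RER = VCO2 / VO2
= 3.174 / 4.21
= 0.7539

0.7539


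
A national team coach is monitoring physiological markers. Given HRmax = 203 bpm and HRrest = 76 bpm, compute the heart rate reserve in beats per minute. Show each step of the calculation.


Heart rate reserve = maximum HR minus resting HR
HRR = 203 - 76 = 127 bpm

127 bpm


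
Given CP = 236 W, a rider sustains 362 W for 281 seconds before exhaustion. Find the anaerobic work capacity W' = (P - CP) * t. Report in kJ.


Excess power = 362 - 236 = 126 W
Work above CP = 126 * 281 = 35406 J
W' = 35.406 kJ

35.406 kJ


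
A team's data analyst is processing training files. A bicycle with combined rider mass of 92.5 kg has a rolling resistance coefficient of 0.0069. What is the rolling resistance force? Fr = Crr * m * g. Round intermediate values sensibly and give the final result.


Fr = 0.0069 * 92.5 * 9.81
= 0.63825 * 9.81
= 6.261 N

6.261 N


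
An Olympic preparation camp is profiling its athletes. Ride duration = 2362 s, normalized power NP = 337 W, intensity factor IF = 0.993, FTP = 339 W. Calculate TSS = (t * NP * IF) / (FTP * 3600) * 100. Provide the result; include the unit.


Numerator = 2362 * 337 * 0.993 = 790422.042
Denominator = 339 * 3600 = 1220400
TSS = 790422.042 / 1220400 * 100
= 64.77

64.77 TSS


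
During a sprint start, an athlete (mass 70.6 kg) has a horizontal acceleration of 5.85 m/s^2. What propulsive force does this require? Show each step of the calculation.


Propulsive force = mass * acceleration
= 70.6 kg * 5.85 m/s^2
= 413.01 N

413.01 N


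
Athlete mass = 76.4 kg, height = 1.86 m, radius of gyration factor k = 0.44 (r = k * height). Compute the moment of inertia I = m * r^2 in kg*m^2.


r = k * height = 0.44 * 1.86 = 0.8184 m
r^2 = 0.8184^2 = 0.669779
I = 76.4 * 0.669779 = 51.171 kg*m^2

51.171 kg*m^2


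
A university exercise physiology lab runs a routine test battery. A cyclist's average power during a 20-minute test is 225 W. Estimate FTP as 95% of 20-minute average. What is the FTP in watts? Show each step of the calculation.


FTP = 20-min power * 0.95
= 225 * 0.95
= 213.75 W

213.75 W


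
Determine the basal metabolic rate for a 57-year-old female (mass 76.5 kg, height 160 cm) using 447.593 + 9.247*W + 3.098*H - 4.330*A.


BMR = 447.593 + 9.247*76.5 + 3.098*160 - 4.330*57
= 1403.86 kcal/day

1403.86 kcal/day


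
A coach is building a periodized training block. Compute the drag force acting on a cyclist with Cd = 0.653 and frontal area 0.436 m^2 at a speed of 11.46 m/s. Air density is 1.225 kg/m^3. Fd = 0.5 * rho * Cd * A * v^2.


Step 1: v^2 = 131.3316
Step 2: Fd = 0.5 * 1.225 * 0.653 * 0.436 * 131.3316
= 22.902 N

22.902 N


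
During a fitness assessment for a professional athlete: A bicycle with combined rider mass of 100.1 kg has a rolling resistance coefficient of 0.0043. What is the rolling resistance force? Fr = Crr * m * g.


Fr = 0.0043 * 100.1 * 9.81
= 0.43043 * 9.81
= 4.223 N

4.223 N


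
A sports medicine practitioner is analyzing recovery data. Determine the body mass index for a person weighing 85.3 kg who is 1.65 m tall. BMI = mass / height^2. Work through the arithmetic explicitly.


BMI = mass / height^2
= 85.3 / 1.65^2
= 85.3 / 2.7225
= 31.33 kg/m^2

31.33 kg/m^2


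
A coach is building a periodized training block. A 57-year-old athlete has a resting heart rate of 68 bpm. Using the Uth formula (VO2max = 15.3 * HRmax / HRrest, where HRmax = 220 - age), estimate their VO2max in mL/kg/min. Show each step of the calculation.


HRmax = 220 - 57 = 163 bpm
Ratio = HRmax / HRrest = 163 / 68 = 2.3971
VO2max = 15.3 * 2.3971 = 36.68 mL/kg/min

36.68 mL/kg/min


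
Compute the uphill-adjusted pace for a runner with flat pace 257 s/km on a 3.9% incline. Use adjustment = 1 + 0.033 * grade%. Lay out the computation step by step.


Adjustment factor = 1 + 0.033 * 3.9 = 1.1287
Grade-adjusted pace = 257 * 1.1287 = 290.08 s/km

290.08 s/km


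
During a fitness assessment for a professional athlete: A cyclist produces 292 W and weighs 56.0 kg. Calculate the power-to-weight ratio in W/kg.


P/W = power / mass
= 292 / 56.0
= 5.214 W/kg

5.214 W/kg


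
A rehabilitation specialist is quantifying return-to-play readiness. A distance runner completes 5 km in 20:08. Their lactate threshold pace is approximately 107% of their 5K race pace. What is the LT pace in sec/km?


Convert to seconds: 20 min 8 s = 1208 s
Pace per km = 1208 / 5 = 241.6 s/km
LT pace = 241.6 * 1.07 = 258.51 s/km

258.51 s/km


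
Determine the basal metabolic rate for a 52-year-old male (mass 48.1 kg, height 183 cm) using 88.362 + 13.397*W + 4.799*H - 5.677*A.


BMR = 88.362 + 13.397*48.1 + 4.799*183 - 5.677*52
= 1315.77 kcal/day

1315.77 kcal/day


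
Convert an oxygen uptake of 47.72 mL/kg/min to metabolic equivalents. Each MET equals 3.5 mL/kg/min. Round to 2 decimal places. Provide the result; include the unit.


One MET = 3.5 mL/kg/min
Number of METs = 47.72 / 3.5
= 13.63 METs

13.63 METs


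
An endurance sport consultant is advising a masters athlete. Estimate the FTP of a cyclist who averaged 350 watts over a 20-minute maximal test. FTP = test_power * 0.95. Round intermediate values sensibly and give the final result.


FTP = 350 * 0.95 = 332.5 W

332.5 W


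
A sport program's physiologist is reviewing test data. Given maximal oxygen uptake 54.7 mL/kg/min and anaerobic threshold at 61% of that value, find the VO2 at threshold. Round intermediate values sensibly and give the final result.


Percentage as decimal = 0.61
VO2 at AT = 54.7 * 0.61 = 33.37 mL/kg/min

33.37 mL/kg/min


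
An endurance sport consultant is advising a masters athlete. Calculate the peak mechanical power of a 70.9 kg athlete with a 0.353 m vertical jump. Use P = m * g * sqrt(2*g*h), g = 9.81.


First, sqrt(2gh) = sqrt(2 * 9.81 * 0.353)
= sqrt(6.92586) = 2.631703 m/s
Power = 70.9 * 9.81 * 2.631703 = 1830.43 W

1830.43 W


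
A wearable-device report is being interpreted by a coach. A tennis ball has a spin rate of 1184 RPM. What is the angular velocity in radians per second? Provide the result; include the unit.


Convert RPM to rad/s: multiply by 2*pi and divide by 60
omega = 1184 * 2 * pi / 60
= 123.988 rad/s

123.988 rad/s


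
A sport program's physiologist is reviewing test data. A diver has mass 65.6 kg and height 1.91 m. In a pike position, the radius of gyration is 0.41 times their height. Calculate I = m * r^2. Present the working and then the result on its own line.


r = 0.41 * 1.91 = 0.7831 m
I = m * r^2 = 65.6 * 0.613246 = 40.229 kg*m^2

40.229 kg*m^2


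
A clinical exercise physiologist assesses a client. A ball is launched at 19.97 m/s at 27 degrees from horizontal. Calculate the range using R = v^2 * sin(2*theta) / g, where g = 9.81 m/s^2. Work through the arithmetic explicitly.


sin(2 * 27) = sin(54) = 0.809017
v^2 = 19.97^2 = 398.8009
R = 398.8009 * 0.809017 / 9.81
= 32.889 m

32.889 m


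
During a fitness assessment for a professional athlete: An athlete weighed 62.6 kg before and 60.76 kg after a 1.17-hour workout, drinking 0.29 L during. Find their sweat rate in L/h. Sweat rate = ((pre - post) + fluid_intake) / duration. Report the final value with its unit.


Body mass change = 1.84 kg
Total sweat loss = 1.84 + 0.29 = 2.13 L
Rate = 2.13 / 1.17 = 1.821 L/h

1.821 L/h


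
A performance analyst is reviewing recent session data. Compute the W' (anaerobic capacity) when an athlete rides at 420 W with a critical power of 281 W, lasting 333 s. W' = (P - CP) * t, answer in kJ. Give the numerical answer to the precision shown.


Above-CP power = 139 W
Duration = 333 s
W' = 139 * 333 = 46287 J
Convert: 46287 / 1000 = 46.287 kJ

46.287 kJ


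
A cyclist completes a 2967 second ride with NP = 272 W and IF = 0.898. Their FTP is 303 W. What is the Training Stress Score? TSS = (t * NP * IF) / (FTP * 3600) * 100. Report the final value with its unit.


t * NP * IF = 2967 * 272 * 0.898 = 724707.552
FTP * 3600 = 1090800
TSS = (724707.552 / 1090800) * 100 = 66.44

66.44 TSS


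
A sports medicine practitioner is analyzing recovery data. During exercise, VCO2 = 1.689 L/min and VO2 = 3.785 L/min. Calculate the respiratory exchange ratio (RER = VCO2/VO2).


RER = VCO2 / VO2
= 1.689 / 3.785
= 0.4462

0.4462


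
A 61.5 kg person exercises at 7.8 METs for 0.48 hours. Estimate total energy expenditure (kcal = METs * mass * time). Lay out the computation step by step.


Energy = METs * mass(kg) * time(h)
= 7.8 * 61.5 * 0.48
= 230.26 kcal

230.26 kcal


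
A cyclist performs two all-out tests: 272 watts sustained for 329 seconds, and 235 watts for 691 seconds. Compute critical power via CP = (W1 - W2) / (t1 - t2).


W1 = P1 * t1 = 272 * 329 = 89488 J
W2 = P2 * t2 = 235 * 691 = 162385 J
CP = (89488 - 162385) / (329 - 691)
= 201.37 W

201.37 W


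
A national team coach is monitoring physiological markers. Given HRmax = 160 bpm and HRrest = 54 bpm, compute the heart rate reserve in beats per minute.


Heart rate reserve = maximum HR minus resting HR
HRR = 160 - 54 = 106 bpm

106 bpm


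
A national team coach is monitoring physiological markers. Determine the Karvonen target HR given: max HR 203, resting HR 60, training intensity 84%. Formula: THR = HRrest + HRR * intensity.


HRR = HRmax - HRrest = 203 - 60 = 143
THR = 60 + 143 * 0.84
= 180.12 bpm

180.12 bpm


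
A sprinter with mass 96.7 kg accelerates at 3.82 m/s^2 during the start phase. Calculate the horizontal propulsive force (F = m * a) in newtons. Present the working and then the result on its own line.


F = m * a
= 96.7 * 3.82
= 369.39 N

369.39 N


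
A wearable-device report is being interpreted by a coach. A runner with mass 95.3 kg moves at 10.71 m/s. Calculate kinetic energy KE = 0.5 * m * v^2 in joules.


v^2 = 10.71^2 = 114.7041
KE = 0.5 * 95.3 * 114.7041
= 5465.65 J

5465.65 J


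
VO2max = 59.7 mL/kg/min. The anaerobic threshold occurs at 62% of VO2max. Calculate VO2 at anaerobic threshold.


AT fraction = 62 / 100 = 0.62
AT VO2 = 59.7 * 0.62
= 37.01 mL/kg/min

37.01 mL/kg/min


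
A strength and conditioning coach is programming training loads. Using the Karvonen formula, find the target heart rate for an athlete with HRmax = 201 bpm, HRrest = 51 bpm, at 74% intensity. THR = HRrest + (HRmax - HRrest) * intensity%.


HRR = 201 - 51 = 150
THR = 51 + 150 * 0.74
= 51 + 111.0
= 162.0 bpm

162.0 bpm


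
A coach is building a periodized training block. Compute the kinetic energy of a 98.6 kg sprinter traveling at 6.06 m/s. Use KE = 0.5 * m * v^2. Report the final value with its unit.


Velocity squared = 36.7236
KE = 0.5 * 98.6 * 36.7236 = 1810.47 J

1810.47 J


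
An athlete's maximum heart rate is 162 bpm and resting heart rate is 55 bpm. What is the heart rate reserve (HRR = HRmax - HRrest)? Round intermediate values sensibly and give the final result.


HRR = HRmax - HRrest
= 162 - 55
= 107 bpm

107 bpm


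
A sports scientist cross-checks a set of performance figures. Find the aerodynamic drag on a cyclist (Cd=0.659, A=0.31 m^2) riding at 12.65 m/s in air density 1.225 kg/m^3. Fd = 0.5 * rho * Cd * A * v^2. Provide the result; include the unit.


Fd = 0.5 * 1.225 * 0.659 * 0.31 * 12.65^2
= 0.5 * 1.225 * 0.659 * 0.31 * 160.0225
= 20.023 N

20.023 N


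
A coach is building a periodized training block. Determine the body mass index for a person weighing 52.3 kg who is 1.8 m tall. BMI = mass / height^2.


BMI = mass / height^2
= 52.3 / 1.8^2
= 52.3 / 3.24
= 16.14 kg/m^2

16.14 kg/m^2


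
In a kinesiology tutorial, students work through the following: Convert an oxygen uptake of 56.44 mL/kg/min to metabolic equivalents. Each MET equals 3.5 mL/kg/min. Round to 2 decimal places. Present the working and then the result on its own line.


One MET = 3.5 mL/kg/min
Number of METs = 56.44 / 3.5
= 16.13 METs

16.13 METs


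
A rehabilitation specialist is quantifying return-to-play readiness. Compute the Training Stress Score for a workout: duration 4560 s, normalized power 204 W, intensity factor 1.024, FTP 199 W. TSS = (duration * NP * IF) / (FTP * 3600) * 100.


Product = 4560 * 204 * 1.024 = 952565.76
Base = 199 * 3600 = 716400
TSS = 952565.76 / 716400 * 100 = 132.97

132.97 TSS


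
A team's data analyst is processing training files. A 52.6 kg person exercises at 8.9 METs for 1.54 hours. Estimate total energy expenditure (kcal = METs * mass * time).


Energy = METs * mass(kg) * time(h)
= 8.9 * 52.6 * 1.54
= 720.94 kcal

720.94 kcal


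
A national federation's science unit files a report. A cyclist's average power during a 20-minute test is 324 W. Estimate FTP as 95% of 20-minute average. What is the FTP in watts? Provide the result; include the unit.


FTP = 20-min power * 0.95
= 324 * 0.95
= 307.8 W

307.8 W


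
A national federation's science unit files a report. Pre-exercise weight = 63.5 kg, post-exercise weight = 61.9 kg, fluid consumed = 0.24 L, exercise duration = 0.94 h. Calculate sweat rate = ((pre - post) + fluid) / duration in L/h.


Weight loss = 63.5 - 61.9 = 1.6 kg (approx L)
Total sweat = 1.6 + 0.24 = 1.84 L
Sweat rate = 1.84 / 0.94 = 1.957 L/h

1.957 L/h


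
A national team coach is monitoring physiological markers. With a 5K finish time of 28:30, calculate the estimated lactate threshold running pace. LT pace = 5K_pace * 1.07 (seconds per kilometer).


Race duration = 1710 s for 5 km
Average pace = 1710 / 5 = 342.0 s/km
LT pace = 342.0 * 1.07
= 365.94 s/km

365.94 s/km


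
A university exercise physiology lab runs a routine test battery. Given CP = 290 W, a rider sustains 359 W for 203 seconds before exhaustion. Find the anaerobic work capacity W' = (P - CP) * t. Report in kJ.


Excess power = 359 - 290 = 69 W
Work above CP = 69 * 203 = 14007 J
W' = 14.007 kJ

14.007 kJ


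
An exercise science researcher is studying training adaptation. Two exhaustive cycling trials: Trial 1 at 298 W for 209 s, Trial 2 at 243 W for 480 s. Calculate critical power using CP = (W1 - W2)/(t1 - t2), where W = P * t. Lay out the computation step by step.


W1 = 298 * 209 = 62282 J
W2 = 243 * 480 = 116640 J
CP = (62282 - 116640) / (209 - 480)
= -54358 / -271
= 200.58 W

200.58 W


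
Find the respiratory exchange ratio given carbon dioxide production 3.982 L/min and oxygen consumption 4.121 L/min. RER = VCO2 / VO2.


VCO2 = 3.982 L/min
VO2 = 4.121 L/min
RER = 3.982 / 4.121 = 0.9663

0.9663


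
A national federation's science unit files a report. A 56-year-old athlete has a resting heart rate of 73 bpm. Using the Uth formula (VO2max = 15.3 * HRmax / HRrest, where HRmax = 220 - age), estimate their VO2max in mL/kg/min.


HRmax = 220 - 56 = 164 bpm
Ratio = HRmax / HRrest = 164 / 73 = 2.2466
VO2max = 15.3 * 2.2466 = 34.37 mL/kg/min

34.37 mL/kg/min


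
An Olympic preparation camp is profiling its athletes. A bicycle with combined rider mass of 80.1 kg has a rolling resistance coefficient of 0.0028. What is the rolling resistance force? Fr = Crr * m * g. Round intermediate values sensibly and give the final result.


Fr = 0.0028 * 80.1 * 9.81
= 0.22428 * 9.81
= 2.2 N

2.2 N


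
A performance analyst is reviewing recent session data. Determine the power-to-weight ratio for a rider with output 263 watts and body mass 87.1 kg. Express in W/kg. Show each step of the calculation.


P/W = 263 / 87.1 = 3.02 W/kg

3.02 W/kg


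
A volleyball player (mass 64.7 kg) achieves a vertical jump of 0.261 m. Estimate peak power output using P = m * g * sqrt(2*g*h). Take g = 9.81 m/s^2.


2 * g * h = 2 * 9.81 * 0.261 = 5.12082
sqrt(5.12082) = 2.262923 m/s
P = 64.7 * 9.81 * 2.262923 = 1436.29 W

1436.29 W


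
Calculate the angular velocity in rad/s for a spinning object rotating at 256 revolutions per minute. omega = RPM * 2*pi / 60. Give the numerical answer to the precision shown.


omega = RPM * 2*pi / 60
= 256 * 6.28318531 / 60
= 26.808 rad/s

26.808 rad/s


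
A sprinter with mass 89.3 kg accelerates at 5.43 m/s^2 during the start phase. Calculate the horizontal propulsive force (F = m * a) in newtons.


F = m * a
= 89.3 * 5.43
= 484.9 N

484.9 N


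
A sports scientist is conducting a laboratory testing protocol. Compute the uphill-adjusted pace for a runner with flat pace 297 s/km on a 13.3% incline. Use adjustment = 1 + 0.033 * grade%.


Adjustment factor = 1 + 0.033 * 13.3 = 1.4389
Grade-adjusted pace = 297 * 1.4389 = 427.35 s/km

427.35 s/km


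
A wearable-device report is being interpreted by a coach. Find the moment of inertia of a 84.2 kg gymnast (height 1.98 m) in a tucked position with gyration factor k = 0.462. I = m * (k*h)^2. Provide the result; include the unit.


Radius of gyration = 0.462 * 1.98 = 0.91476 m
I = 84.2 * 0.91476^2
= 84.2 * 0.836786
= 70.457 kg*m^2

70.457 kg*m^2


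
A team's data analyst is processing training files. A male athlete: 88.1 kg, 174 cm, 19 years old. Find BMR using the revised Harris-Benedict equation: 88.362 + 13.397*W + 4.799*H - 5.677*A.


Intercept = 88.362
Weight contribution = 13.397 * 88.1 = 1180.2757
Height contribution = 4.799 * 174 = 835.026
Age contribution = 5.677 * 19 = 107.863
BMR = 88.362 + 1180.2757 + 835.026 - 107.863
= 1995.8 kcal/day

1995.8 kcal/day


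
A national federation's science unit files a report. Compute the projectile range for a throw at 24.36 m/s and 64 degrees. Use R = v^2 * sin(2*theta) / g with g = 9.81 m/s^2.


Two times the angle = 128 degrees
sin(128) = 0.788011
R = 593.4096 * 0.788011 / 9.81 = 47.667 m

47.667 m


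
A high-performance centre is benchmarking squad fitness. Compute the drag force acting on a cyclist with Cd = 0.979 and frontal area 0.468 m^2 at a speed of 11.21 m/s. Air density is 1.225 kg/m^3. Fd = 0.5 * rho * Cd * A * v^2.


Step 1: v^2 = 125.6641
Step 2: Fd = 0.5 * 1.225 * 0.979 * 0.468 * 125.6641
= 35.265 N

35.265 N


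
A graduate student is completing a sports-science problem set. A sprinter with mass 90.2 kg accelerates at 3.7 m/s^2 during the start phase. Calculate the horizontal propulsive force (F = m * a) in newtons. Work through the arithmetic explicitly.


F = m * a
= 90.2 * 3.7
= 333.74 N

333.74 N


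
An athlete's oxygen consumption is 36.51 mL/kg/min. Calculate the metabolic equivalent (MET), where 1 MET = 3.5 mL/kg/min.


MET = VO2 / 3.5
= 36.51 / 3.5
= 10.43 METs

10.43 METs


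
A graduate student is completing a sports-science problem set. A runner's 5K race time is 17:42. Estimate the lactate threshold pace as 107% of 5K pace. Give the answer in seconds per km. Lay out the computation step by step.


Total race time = 17*60 + 42 = 1062 seconds
5K pace = 1062 / 5 = 212.4 sec/km
LT pace = 212.4 * 1.07 = 227.27 sec/km

227.27 s/km


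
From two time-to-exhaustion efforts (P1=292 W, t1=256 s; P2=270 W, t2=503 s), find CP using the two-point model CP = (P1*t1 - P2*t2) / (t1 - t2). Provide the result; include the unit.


Work in trial 1 = 74752 J
Work in trial 2 = 135810 J
Delta work = -61058 J
Delta time = -247 s
CP = -61058 / -247 = 247.2 W

247.2 W


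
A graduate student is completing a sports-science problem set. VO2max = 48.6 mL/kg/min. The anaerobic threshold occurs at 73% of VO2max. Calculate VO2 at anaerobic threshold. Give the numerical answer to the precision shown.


AT fraction = 73 / 100 = 0.73
AT VO2 = 48.6 * 0.73
= 35.48 mL/kg/min

35.48 mL/kg/min
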